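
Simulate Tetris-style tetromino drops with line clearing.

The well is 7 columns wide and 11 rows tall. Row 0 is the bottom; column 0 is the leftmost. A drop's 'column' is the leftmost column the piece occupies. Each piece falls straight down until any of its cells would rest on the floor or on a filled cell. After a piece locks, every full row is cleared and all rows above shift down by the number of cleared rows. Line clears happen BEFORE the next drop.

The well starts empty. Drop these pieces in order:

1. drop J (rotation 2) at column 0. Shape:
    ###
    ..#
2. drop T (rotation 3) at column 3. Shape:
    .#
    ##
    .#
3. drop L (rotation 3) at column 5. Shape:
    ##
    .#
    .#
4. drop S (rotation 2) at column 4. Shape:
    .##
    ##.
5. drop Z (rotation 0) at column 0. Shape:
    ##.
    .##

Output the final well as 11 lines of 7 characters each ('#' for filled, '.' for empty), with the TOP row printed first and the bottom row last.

Answer: .......
.......
.......
.......
.......
.......
.....##
##..##.
.##.###
#####.#
..#.#.#

Derivation:
Drop 1: J rot2 at col 0 lands with bottom-row=0; cleared 0 line(s) (total 0); column heights now [2 2 2 0 0 0 0], max=2
Drop 2: T rot3 at col 3 lands with bottom-row=0; cleared 0 line(s) (total 0); column heights now [2 2 2 2 3 0 0], max=3
Drop 3: L rot3 at col 5 lands with bottom-row=0; cleared 0 line(s) (total 0); column heights now [2 2 2 2 3 3 3], max=3
Drop 4: S rot2 at col 4 lands with bottom-row=3; cleared 0 line(s) (total 0); column heights now [2 2 2 2 4 5 5], max=5
Drop 5: Z rot0 at col 0 lands with bottom-row=2; cleared 0 line(s) (total 0); column heights now [4 4 3 2 4 5 5], max=5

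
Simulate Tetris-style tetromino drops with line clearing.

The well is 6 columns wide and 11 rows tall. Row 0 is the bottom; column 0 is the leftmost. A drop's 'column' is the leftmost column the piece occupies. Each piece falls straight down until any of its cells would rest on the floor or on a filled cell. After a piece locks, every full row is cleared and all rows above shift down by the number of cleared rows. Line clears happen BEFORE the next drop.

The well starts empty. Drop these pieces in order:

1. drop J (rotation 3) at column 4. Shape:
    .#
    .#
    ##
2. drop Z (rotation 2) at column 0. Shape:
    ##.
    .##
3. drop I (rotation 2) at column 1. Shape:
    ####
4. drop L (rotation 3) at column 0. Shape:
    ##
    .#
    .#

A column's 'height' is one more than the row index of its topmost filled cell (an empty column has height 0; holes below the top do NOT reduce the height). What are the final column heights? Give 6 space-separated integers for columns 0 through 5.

Answer: 6 6 3 3 3 3

Derivation:
Drop 1: J rot3 at col 4 lands with bottom-row=0; cleared 0 line(s) (total 0); column heights now [0 0 0 0 1 3], max=3
Drop 2: Z rot2 at col 0 lands with bottom-row=0; cleared 0 line(s) (total 0); column heights now [2 2 1 0 1 3], max=3
Drop 3: I rot2 at col 1 lands with bottom-row=2; cleared 0 line(s) (total 0); column heights now [2 3 3 3 3 3], max=3
Drop 4: L rot3 at col 0 lands with bottom-row=3; cleared 0 line(s) (total 0); column heights now [6 6 3 3 3 3], max=6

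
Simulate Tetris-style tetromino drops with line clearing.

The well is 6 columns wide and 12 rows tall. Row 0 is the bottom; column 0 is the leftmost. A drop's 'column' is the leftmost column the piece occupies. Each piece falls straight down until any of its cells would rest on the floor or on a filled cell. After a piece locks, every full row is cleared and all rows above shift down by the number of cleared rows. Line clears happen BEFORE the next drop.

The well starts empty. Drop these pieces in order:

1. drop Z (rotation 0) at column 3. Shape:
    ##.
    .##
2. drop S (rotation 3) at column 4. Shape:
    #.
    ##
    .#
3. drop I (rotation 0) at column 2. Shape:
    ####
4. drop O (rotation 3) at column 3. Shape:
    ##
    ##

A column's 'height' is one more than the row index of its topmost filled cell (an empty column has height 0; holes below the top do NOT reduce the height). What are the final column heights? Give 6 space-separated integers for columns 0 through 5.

Answer: 0 0 5 7 7 5

Derivation:
Drop 1: Z rot0 at col 3 lands with bottom-row=0; cleared 0 line(s) (total 0); column heights now [0 0 0 2 2 1], max=2
Drop 2: S rot3 at col 4 lands with bottom-row=1; cleared 0 line(s) (total 0); column heights now [0 0 0 2 4 3], max=4
Drop 3: I rot0 at col 2 lands with bottom-row=4; cleared 0 line(s) (total 0); column heights now [0 0 5 5 5 5], max=5
Drop 4: O rot3 at col 3 lands with bottom-row=5; cleared 0 line(s) (total 0); column heights now [0 0 5 7 7 5], max=7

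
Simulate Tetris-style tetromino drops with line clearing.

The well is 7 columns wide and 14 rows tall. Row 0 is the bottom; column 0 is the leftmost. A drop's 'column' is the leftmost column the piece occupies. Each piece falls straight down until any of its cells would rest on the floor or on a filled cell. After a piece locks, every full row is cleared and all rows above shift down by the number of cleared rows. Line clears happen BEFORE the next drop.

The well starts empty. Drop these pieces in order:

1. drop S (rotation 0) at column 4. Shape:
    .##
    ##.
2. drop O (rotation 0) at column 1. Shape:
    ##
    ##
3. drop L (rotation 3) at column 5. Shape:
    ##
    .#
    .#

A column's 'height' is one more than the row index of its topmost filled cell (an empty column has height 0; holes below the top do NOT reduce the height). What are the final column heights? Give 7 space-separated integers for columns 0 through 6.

Answer: 0 2 2 0 1 5 5

Derivation:
Drop 1: S rot0 at col 4 lands with bottom-row=0; cleared 0 line(s) (total 0); column heights now [0 0 0 0 1 2 2], max=2
Drop 2: O rot0 at col 1 lands with bottom-row=0; cleared 0 line(s) (total 0); column heights now [0 2 2 0 1 2 2], max=2
Drop 3: L rot3 at col 5 lands with bottom-row=2; cleared 0 line(s) (total 0); column heights now [0 2 2 0 1 5 5], max=5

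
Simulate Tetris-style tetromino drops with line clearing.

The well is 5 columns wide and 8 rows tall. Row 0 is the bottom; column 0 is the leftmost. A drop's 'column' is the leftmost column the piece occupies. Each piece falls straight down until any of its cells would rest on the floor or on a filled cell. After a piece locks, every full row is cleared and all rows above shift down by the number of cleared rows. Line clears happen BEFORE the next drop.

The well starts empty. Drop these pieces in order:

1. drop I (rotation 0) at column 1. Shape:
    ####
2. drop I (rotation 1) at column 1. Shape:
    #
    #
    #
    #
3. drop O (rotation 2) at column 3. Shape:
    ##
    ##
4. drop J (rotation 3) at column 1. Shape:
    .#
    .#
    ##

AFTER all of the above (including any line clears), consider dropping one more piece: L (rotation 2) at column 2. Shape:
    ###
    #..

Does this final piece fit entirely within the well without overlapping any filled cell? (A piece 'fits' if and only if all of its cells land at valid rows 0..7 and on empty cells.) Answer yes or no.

Answer: no

Derivation:
Drop 1: I rot0 at col 1 lands with bottom-row=0; cleared 0 line(s) (total 0); column heights now [0 1 1 1 1], max=1
Drop 2: I rot1 at col 1 lands with bottom-row=1; cleared 0 line(s) (total 0); column heights now [0 5 1 1 1], max=5
Drop 3: O rot2 at col 3 lands with bottom-row=1; cleared 0 line(s) (total 0); column heights now [0 5 1 3 3], max=5
Drop 4: J rot3 at col 1 lands with bottom-row=5; cleared 0 line(s) (total 0); column heights now [0 6 8 3 3], max=8
Test piece L rot2 at col 2 (width 3): heights before test = [0 6 8 3 3]; fits = False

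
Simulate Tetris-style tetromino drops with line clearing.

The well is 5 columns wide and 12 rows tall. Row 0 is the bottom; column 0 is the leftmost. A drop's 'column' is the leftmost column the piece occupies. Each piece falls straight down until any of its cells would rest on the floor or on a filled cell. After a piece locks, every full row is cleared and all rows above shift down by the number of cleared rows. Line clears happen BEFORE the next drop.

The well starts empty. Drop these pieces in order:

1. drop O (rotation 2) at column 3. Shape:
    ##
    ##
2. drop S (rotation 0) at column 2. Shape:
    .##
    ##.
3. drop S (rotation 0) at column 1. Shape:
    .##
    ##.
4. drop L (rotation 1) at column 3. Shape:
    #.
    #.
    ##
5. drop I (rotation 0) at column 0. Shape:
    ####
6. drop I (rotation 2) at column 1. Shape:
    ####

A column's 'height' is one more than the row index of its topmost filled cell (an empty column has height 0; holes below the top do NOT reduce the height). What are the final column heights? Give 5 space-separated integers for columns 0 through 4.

Drop 1: O rot2 at col 3 lands with bottom-row=0; cleared 0 line(s) (total 0); column heights now [0 0 0 2 2], max=2
Drop 2: S rot0 at col 2 lands with bottom-row=2; cleared 0 line(s) (total 0); column heights now [0 0 3 4 4], max=4
Drop 3: S rot0 at col 1 lands with bottom-row=3; cleared 0 line(s) (total 0); column heights now [0 4 5 5 4], max=5
Drop 4: L rot1 at col 3 lands with bottom-row=5; cleared 0 line(s) (total 0); column heights now [0 4 5 8 6], max=8
Drop 5: I rot0 at col 0 lands with bottom-row=8; cleared 0 line(s) (total 0); column heights now [9 9 9 9 6], max=9
Drop 6: I rot2 at col 1 lands with bottom-row=9; cleared 0 line(s) (total 0); column heights now [9 10 10 10 10], max=10

Answer: 9 10 10 10 10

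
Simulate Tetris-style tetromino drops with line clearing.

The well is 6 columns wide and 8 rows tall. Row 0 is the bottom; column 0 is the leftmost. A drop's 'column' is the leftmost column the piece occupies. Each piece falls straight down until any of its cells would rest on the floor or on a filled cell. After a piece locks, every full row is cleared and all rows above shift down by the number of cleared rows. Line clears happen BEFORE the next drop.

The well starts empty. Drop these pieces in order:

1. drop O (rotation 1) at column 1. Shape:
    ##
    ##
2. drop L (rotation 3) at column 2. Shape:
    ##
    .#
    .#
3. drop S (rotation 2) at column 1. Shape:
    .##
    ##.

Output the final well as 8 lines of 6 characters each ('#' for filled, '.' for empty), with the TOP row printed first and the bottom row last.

Answer: ......
......
......
..##..
.##...
..##..
.###..
.###..

Derivation:
Drop 1: O rot1 at col 1 lands with bottom-row=0; cleared 0 line(s) (total 0); column heights now [0 2 2 0 0 0], max=2
Drop 2: L rot3 at col 2 lands with bottom-row=0; cleared 0 line(s) (total 0); column heights now [0 2 3 3 0 0], max=3
Drop 3: S rot2 at col 1 lands with bottom-row=3; cleared 0 line(s) (total 0); column heights now [0 4 5 5 0 0], max=5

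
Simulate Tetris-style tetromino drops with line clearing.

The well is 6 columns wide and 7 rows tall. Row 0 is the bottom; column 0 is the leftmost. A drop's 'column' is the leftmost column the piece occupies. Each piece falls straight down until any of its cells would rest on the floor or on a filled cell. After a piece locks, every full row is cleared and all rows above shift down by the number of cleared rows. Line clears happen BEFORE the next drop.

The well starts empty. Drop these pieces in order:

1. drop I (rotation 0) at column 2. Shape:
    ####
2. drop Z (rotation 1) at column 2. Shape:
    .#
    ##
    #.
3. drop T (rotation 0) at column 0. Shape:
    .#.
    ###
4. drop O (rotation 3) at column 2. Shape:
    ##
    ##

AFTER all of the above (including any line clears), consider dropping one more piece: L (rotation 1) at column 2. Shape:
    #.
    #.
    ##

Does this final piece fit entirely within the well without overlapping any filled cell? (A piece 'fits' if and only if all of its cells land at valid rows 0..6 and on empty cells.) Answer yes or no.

Drop 1: I rot0 at col 2 lands with bottom-row=0; cleared 0 line(s) (total 0); column heights now [0 0 1 1 1 1], max=1
Drop 2: Z rot1 at col 2 lands with bottom-row=1; cleared 0 line(s) (total 0); column heights now [0 0 3 4 1 1], max=4
Drop 3: T rot0 at col 0 lands with bottom-row=3; cleared 0 line(s) (total 0); column heights now [4 5 4 4 1 1], max=5
Drop 4: O rot3 at col 2 lands with bottom-row=4; cleared 0 line(s) (total 0); column heights now [4 5 6 6 1 1], max=6
Test piece L rot1 at col 2 (width 2): heights before test = [4 5 6 6 1 1]; fits = False

Answer: no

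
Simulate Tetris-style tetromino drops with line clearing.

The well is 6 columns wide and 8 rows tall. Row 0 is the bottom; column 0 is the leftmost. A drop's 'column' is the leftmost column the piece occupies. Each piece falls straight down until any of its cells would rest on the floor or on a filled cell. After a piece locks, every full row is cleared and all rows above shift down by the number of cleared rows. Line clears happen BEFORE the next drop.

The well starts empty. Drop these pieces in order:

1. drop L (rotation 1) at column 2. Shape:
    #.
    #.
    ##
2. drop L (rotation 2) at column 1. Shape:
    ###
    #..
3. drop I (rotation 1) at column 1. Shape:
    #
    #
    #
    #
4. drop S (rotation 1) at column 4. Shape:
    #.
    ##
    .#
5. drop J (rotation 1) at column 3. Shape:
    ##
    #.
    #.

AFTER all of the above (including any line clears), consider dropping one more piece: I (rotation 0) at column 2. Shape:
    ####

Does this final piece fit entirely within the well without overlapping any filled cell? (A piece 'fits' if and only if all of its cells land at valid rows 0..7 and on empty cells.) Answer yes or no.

Drop 1: L rot1 at col 2 lands with bottom-row=0; cleared 0 line(s) (total 0); column heights now [0 0 3 1 0 0], max=3
Drop 2: L rot2 at col 1 lands with bottom-row=2; cleared 0 line(s) (total 0); column heights now [0 4 4 4 0 0], max=4
Drop 3: I rot1 at col 1 lands with bottom-row=4; cleared 0 line(s) (total 0); column heights now [0 8 4 4 0 0], max=8
Drop 4: S rot1 at col 4 lands with bottom-row=0; cleared 0 line(s) (total 0); column heights now [0 8 4 4 3 2], max=8
Drop 5: J rot1 at col 3 lands with bottom-row=4; cleared 0 line(s) (total 0); column heights now [0 8 4 7 7 2], max=8
Test piece I rot0 at col 2 (width 4): heights before test = [0 8 4 7 7 2]; fits = True

Answer: yes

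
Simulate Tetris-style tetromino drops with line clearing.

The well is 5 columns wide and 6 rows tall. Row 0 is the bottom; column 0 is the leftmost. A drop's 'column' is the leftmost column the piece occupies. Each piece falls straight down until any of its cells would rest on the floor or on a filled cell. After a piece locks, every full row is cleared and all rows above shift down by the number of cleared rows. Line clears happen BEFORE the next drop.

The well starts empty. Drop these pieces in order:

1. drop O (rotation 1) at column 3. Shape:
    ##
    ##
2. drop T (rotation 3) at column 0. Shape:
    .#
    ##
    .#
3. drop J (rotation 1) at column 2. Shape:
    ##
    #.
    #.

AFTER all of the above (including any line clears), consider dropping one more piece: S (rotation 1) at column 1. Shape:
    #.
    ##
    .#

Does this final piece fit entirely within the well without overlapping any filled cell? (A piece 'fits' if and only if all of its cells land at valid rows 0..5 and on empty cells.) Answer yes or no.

Answer: yes

Derivation:
Drop 1: O rot1 at col 3 lands with bottom-row=0; cleared 0 line(s) (total 0); column heights now [0 0 0 2 2], max=2
Drop 2: T rot3 at col 0 lands with bottom-row=0; cleared 0 line(s) (total 0); column heights now [2 3 0 2 2], max=3
Drop 3: J rot1 at col 2 lands with bottom-row=0; cleared 1 line(s) (total 1); column heights now [0 2 2 2 1], max=2
Test piece S rot1 at col 1 (width 2): heights before test = [0 2 2 2 1]; fits = True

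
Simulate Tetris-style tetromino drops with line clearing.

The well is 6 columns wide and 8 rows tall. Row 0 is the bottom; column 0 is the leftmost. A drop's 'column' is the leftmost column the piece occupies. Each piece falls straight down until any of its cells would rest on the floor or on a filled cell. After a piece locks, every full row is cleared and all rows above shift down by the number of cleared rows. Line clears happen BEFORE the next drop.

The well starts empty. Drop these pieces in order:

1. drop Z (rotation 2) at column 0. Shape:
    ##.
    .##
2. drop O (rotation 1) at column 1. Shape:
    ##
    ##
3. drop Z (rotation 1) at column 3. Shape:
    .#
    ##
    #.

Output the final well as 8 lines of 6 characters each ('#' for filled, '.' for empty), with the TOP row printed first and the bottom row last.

Drop 1: Z rot2 at col 0 lands with bottom-row=0; cleared 0 line(s) (total 0); column heights now [2 2 1 0 0 0], max=2
Drop 2: O rot1 at col 1 lands with bottom-row=2; cleared 0 line(s) (total 0); column heights now [2 4 4 0 0 0], max=4
Drop 3: Z rot1 at col 3 lands with bottom-row=0; cleared 0 line(s) (total 0); column heights now [2 4 4 2 3 0], max=4

Answer: ......
......
......
......
.##...
.##.#.
##.##.
.###..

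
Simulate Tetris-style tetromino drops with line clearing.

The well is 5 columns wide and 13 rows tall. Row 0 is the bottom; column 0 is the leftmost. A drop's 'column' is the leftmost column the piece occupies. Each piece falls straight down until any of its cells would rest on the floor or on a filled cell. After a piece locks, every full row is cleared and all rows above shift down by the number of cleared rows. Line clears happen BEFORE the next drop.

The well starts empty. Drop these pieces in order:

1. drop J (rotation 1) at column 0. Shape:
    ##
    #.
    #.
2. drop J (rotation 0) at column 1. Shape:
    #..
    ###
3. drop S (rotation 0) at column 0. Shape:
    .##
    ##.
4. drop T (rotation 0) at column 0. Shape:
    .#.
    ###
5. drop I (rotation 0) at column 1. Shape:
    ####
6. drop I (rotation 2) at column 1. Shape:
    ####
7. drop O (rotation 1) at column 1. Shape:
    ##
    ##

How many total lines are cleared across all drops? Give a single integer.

Answer: 0

Derivation:
Drop 1: J rot1 at col 0 lands with bottom-row=0; cleared 0 line(s) (total 0); column heights now [3 3 0 0 0], max=3
Drop 2: J rot0 at col 1 lands with bottom-row=3; cleared 0 line(s) (total 0); column heights now [3 5 4 4 0], max=5
Drop 3: S rot0 at col 0 lands with bottom-row=5; cleared 0 line(s) (total 0); column heights now [6 7 7 4 0], max=7
Drop 4: T rot0 at col 0 lands with bottom-row=7; cleared 0 line(s) (total 0); column heights now [8 9 8 4 0], max=9
Drop 5: I rot0 at col 1 lands with bottom-row=9; cleared 0 line(s) (total 0); column heights now [8 10 10 10 10], max=10
Drop 6: I rot2 at col 1 lands with bottom-row=10; cleared 0 line(s) (total 0); column heights now [8 11 11 11 11], max=11
Drop 7: O rot1 at col 1 lands with bottom-row=11; cleared 0 line(s) (total 0); column heights now [8 13 13 11 11], max=13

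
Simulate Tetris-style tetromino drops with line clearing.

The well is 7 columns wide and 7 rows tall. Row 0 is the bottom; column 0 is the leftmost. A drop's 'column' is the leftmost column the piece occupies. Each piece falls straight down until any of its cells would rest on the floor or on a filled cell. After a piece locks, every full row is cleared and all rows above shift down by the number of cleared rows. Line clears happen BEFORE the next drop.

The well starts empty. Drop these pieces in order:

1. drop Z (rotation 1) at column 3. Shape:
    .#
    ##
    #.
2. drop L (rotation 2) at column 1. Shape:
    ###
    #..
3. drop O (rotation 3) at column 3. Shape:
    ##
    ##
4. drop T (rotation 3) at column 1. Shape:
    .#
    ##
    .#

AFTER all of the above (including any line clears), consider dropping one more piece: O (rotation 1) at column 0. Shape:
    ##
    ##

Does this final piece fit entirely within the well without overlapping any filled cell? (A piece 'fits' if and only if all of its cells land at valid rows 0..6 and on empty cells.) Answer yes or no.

Drop 1: Z rot1 at col 3 lands with bottom-row=0; cleared 0 line(s) (total 0); column heights now [0 0 0 2 3 0 0], max=3
Drop 2: L rot2 at col 1 lands with bottom-row=1; cleared 0 line(s) (total 0); column heights now [0 3 3 3 3 0 0], max=3
Drop 3: O rot3 at col 3 lands with bottom-row=3; cleared 0 line(s) (total 0); column heights now [0 3 3 5 5 0 0], max=5
Drop 4: T rot3 at col 1 lands with bottom-row=3; cleared 0 line(s) (total 0); column heights now [0 5 6 5 5 0 0], max=6
Test piece O rot1 at col 0 (width 2): heights before test = [0 5 6 5 5 0 0]; fits = True

Answer: yes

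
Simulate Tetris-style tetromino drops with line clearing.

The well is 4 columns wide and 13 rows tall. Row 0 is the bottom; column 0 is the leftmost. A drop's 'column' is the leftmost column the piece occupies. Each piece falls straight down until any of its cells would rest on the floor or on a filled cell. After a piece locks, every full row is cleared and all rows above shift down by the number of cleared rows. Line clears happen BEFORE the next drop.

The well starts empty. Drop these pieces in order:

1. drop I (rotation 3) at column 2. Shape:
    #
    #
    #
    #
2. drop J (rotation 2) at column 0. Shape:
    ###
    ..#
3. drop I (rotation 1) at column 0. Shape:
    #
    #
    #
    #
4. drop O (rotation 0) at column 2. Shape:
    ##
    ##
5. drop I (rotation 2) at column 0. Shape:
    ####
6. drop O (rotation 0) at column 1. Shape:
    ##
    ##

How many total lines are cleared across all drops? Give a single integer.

Answer: 1

Derivation:
Drop 1: I rot3 at col 2 lands with bottom-row=0; cleared 0 line(s) (total 0); column heights now [0 0 4 0], max=4
Drop 2: J rot2 at col 0 lands with bottom-row=4; cleared 0 line(s) (total 0); column heights now [6 6 6 0], max=6
Drop 3: I rot1 at col 0 lands with bottom-row=6; cleared 0 line(s) (total 0); column heights now [10 6 6 0], max=10
Drop 4: O rot0 at col 2 lands with bottom-row=6; cleared 0 line(s) (total 0); column heights now [10 6 8 8], max=10
Drop 5: I rot2 at col 0 lands with bottom-row=10; cleared 1 line(s) (total 1); column heights now [10 6 8 8], max=10
Drop 6: O rot0 at col 1 lands with bottom-row=8; cleared 0 line(s) (total 1); column heights now [10 10 10 8], max=10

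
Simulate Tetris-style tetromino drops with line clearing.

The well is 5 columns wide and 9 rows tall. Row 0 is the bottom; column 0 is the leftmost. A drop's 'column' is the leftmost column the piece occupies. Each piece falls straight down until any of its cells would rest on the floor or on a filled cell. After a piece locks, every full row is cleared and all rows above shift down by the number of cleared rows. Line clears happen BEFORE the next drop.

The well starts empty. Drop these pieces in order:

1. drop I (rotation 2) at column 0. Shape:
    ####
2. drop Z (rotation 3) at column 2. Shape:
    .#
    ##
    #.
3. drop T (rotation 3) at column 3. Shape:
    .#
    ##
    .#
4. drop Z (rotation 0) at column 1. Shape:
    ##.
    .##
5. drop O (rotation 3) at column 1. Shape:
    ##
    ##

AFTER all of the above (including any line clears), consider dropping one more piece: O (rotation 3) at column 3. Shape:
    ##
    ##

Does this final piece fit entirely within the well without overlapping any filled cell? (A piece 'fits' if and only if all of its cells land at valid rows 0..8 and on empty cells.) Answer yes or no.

Drop 1: I rot2 at col 0 lands with bottom-row=0; cleared 0 line(s) (total 0); column heights now [1 1 1 1 0], max=1
Drop 2: Z rot3 at col 2 lands with bottom-row=1; cleared 0 line(s) (total 0); column heights now [1 1 3 4 0], max=4
Drop 3: T rot3 at col 3 lands with bottom-row=3; cleared 0 line(s) (total 0); column heights now [1 1 3 5 6], max=6
Drop 4: Z rot0 at col 1 lands with bottom-row=5; cleared 0 line(s) (total 0); column heights now [1 7 7 6 6], max=7
Drop 5: O rot3 at col 1 lands with bottom-row=7; cleared 0 line(s) (total 0); column heights now [1 9 9 6 6], max=9
Test piece O rot3 at col 3 (width 2): heights before test = [1 9 9 6 6]; fits = True

Answer: yes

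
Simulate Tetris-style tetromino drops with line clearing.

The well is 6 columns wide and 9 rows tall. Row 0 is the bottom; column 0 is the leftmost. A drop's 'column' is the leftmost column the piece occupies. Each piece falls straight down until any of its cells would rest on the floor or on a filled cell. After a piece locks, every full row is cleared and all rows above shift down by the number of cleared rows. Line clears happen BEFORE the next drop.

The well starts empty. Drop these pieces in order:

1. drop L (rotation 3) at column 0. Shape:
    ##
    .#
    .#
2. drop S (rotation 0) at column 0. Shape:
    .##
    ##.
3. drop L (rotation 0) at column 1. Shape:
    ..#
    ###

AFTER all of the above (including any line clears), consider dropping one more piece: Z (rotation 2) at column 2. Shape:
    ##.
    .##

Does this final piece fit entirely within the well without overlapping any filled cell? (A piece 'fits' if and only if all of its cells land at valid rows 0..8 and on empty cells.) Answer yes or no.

Drop 1: L rot3 at col 0 lands with bottom-row=0; cleared 0 line(s) (total 0); column heights now [3 3 0 0 0 0], max=3
Drop 2: S rot0 at col 0 lands with bottom-row=3; cleared 0 line(s) (total 0); column heights now [4 5 5 0 0 0], max=5
Drop 3: L rot0 at col 1 lands with bottom-row=5; cleared 0 line(s) (total 0); column heights now [4 6 6 7 0 0], max=7
Test piece Z rot2 at col 2 (width 3): heights before test = [4 6 6 7 0 0]; fits = True

Answer: yes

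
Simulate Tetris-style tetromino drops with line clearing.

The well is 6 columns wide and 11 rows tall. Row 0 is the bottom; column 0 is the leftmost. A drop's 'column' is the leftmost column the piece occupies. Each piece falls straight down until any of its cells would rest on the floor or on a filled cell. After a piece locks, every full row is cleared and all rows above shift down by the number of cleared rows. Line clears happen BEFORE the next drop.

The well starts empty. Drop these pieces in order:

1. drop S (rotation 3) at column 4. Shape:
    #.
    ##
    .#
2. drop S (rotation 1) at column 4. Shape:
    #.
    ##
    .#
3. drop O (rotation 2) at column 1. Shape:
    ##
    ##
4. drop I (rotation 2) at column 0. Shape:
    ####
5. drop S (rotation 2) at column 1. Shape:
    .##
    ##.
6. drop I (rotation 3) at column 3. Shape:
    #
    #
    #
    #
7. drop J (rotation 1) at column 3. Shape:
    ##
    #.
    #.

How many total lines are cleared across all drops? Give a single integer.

Drop 1: S rot3 at col 4 lands with bottom-row=0; cleared 0 line(s) (total 0); column heights now [0 0 0 0 3 2], max=3
Drop 2: S rot1 at col 4 lands with bottom-row=2; cleared 0 line(s) (total 0); column heights now [0 0 0 0 5 4], max=5
Drop 3: O rot2 at col 1 lands with bottom-row=0; cleared 0 line(s) (total 0); column heights now [0 2 2 0 5 4], max=5
Drop 4: I rot2 at col 0 lands with bottom-row=2; cleared 1 line(s) (total 1); column heights now [0 2 2 0 4 3], max=4
Drop 5: S rot2 at col 1 lands with bottom-row=2; cleared 0 line(s) (total 1); column heights now [0 3 4 4 4 3], max=4
Drop 6: I rot3 at col 3 lands with bottom-row=4; cleared 0 line(s) (total 1); column heights now [0 3 4 8 4 3], max=8
Drop 7: J rot1 at col 3 lands with bottom-row=8; cleared 0 line(s) (total 1); column heights now [0 3 4 11 11 3], max=11

Answer: 1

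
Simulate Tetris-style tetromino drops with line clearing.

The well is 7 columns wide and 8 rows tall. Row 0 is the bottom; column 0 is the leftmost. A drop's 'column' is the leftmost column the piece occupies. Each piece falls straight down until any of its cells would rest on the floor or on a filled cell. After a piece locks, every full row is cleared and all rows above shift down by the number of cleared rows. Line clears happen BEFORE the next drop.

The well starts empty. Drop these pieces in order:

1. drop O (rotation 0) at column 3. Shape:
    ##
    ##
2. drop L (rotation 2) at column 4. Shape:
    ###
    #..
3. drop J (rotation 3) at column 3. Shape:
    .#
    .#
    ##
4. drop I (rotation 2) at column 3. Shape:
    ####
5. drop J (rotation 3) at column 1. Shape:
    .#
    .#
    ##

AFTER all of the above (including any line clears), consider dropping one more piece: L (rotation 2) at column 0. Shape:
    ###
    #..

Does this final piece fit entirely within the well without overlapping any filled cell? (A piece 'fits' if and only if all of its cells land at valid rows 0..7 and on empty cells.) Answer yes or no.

Drop 1: O rot0 at col 3 lands with bottom-row=0; cleared 0 line(s) (total 0); column heights now [0 0 0 2 2 0 0], max=2
Drop 2: L rot2 at col 4 lands with bottom-row=2; cleared 0 line(s) (total 0); column heights now [0 0 0 2 4 4 4], max=4
Drop 3: J rot3 at col 3 lands with bottom-row=4; cleared 0 line(s) (total 0); column heights now [0 0 0 5 7 4 4], max=7
Drop 4: I rot2 at col 3 lands with bottom-row=7; cleared 0 line(s) (total 0); column heights now [0 0 0 8 8 8 8], max=8
Drop 5: J rot3 at col 1 lands with bottom-row=0; cleared 0 line(s) (total 0); column heights now [0 1 3 8 8 8 8], max=8
Test piece L rot2 at col 0 (width 3): heights before test = [0 1 3 8 8 8 8]; fits = True

Answer: yes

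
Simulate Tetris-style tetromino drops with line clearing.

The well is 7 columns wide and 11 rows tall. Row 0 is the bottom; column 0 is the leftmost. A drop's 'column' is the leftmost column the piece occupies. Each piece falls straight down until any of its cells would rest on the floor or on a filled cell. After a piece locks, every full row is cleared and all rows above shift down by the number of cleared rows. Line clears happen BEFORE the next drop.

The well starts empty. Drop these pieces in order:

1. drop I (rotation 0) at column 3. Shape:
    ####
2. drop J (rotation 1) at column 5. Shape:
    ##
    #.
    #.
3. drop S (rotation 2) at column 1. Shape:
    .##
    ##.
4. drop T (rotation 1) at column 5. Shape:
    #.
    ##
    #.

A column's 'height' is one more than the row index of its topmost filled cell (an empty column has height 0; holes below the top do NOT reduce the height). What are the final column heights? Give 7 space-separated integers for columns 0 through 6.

Drop 1: I rot0 at col 3 lands with bottom-row=0; cleared 0 line(s) (total 0); column heights now [0 0 0 1 1 1 1], max=1
Drop 2: J rot1 at col 5 lands with bottom-row=1; cleared 0 line(s) (total 0); column heights now [0 0 0 1 1 4 4], max=4
Drop 3: S rot2 at col 1 lands with bottom-row=0; cleared 0 line(s) (total 0); column heights now [0 1 2 2 1 4 4], max=4
Drop 4: T rot1 at col 5 lands with bottom-row=4; cleared 0 line(s) (total 0); column heights now [0 1 2 2 1 7 6], max=7

Answer: 0 1 2 2 1 7 6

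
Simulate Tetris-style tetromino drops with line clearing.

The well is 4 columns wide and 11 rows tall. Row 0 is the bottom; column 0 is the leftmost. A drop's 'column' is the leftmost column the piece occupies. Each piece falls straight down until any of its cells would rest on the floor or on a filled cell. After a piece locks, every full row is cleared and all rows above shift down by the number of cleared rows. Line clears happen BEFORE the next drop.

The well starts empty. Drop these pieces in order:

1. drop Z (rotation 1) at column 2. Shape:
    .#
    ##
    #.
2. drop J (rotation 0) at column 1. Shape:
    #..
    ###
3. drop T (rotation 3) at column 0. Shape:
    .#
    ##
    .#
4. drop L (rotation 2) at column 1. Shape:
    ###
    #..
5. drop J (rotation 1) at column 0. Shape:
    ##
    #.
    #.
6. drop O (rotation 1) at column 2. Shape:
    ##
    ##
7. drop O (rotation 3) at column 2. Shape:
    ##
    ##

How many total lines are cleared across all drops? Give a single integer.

Drop 1: Z rot1 at col 2 lands with bottom-row=0; cleared 0 line(s) (total 0); column heights now [0 0 2 3], max=3
Drop 2: J rot0 at col 1 lands with bottom-row=3; cleared 0 line(s) (total 0); column heights now [0 5 4 4], max=5
Drop 3: T rot3 at col 0 lands with bottom-row=5; cleared 0 line(s) (total 0); column heights now [7 8 4 4], max=8
Drop 4: L rot2 at col 1 lands with bottom-row=8; cleared 0 line(s) (total 0); column heights now [7 10 10 10], max=10
Drop 5: J rot1 at col 0 lands with bottom-row=8; cleared 1 line(s) (total 1); column heights now [10 10 4 4], max=10
Drop 6: O rot1 at col 2 lands with bottom-row=4; cleared 0 line(s) (total 1); column heights now [10 10 6 6], max=10
Drop 7: O rot3 at col 2 lands with bottom-row=6; cleared 1 line(s) (total 2); column heights now [9 9 7 7], max=9

Answer: 2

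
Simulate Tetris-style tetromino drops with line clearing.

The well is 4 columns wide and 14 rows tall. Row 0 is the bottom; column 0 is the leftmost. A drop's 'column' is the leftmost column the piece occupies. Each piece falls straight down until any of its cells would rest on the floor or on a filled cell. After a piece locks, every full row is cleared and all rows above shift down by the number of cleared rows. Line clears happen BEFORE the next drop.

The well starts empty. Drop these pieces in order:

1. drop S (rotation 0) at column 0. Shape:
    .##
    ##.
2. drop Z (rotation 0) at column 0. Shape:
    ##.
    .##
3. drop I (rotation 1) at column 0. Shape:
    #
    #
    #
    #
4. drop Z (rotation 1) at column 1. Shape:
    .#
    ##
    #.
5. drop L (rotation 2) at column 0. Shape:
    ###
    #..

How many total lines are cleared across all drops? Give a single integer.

Answer: 0

Derivation:
Drop 1: S rot0 at col 0 lands with bottom-row=0; cleared 0 line(s) (total 0); column heights now [1 2 2 0], max=2
Drop 2: Z rot0 at col 0 lands with bottom-row=2; cleared 0 line(s) (total 0); column heights now [4 4 3 0], max=4
Drop 3: I rot1 at col 0 lands with bottom-row=4; cleared 0 line(s) (total 0); column heights now [8 4 3 0], max=8
Drop 4: Z rot1 at col 1 lands with bottom-row=4; cleared 0 line(s) (total 0); column heights now [8 6 7 0], max=8
Drop 5: L rot2 at col 0 lands with bottom-row=8; cleared 0 line(s) (total 0); column heights now [10 10 10 0], max=10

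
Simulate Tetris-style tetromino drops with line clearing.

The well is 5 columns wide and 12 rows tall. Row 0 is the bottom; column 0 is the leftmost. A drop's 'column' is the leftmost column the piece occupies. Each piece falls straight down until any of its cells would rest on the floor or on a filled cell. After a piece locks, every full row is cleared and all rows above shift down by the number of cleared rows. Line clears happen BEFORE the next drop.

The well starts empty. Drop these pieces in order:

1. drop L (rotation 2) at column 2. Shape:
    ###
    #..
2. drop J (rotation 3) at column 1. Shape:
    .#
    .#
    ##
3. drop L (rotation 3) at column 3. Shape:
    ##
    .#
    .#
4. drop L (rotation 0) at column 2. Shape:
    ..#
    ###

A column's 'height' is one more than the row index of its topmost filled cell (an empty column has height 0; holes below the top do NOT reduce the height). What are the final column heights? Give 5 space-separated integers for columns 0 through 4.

Drop 1: L rot2 at col 2 lands with bottom-row=0; cleared 0 line(s) (total 0); column heights now [0 0 2 2 2], max=2
Drop 2: J rot3 at col 1 lands with bottom-row=2; cleared 0 line(s) (total 0); column heights now [0 3 5 2 2], max=5
Drop 3: L rot3 at col 3 lands with bottom-row=2; cleared 0 line(s) (total 0); column heights now [0 3 5 5 5], max=5
Drop 4: L rot0 at col 2 lands with bottom-row=5; cleared 0 line(s) (total 0); column heights now [0 3 6 6 7], max=7

Answer: 0 3 6 6 7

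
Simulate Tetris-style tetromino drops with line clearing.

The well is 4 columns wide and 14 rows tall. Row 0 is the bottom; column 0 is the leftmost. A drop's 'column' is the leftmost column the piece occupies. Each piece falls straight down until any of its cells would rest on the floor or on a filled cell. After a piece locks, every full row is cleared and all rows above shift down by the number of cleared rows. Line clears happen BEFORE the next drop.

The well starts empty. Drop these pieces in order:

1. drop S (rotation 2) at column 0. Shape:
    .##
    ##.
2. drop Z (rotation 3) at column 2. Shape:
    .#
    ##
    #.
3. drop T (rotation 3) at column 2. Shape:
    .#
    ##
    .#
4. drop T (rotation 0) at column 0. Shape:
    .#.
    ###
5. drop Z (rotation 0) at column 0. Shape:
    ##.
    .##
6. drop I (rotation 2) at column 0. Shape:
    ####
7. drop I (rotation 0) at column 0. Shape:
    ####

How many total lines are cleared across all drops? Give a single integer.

Answer: 3

Derivation:
Drop 1: S rot2 at col 0 lands with bottom-row=0; cleared 0 line(s) (total 0); column heights now [1 2 2 0], max=2
Drop 2: Z rot3 at col 2 lands with bottom-row=2; cleared 0 line(s) (total 0); column heights now [1 2 4 5], max=5
Drop 3: T rot3 at col 2 lands with bottom-row=5; cleared 0 line(s) (total 0); column heights now [1 2 7 8], max=8
Drop 4: T rot0 at col 0 lands with bottom-row=7; cleared 1 line(s) (total 1); column heights now [1 8 7 7], max=8
Drop 5: Z rot0 at col 0 lands with bottom-row=8; cleared 0 line(s) (total 1); column heights now [10 10 9 7], max=10
Drop 6: I rot2 at col 0 lands with bottom-row=10; cleared 1 line(s) (total 2); column heights now [10 10 9 7], max=10
Drop 7: I rot0 at col 0 lands with bottom-row=10; cleared 1 line(s) (total 3); column heights now [10 10 9 7], max=10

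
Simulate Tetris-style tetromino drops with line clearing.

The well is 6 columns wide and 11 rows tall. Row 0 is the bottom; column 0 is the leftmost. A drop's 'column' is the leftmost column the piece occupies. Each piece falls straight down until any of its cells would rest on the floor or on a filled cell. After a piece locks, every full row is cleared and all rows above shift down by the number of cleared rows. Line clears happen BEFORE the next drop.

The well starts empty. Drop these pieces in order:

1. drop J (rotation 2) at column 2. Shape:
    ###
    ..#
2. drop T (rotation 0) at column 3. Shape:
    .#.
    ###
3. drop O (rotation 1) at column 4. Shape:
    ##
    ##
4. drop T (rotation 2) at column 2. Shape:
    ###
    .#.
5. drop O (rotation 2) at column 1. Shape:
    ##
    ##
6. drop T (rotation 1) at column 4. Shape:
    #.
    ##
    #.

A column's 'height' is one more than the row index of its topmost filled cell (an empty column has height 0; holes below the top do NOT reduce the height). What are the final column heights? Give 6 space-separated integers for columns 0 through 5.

Drop 1: J rot2 at col 2 lands with bottom-row=0; cleared 0 line(s) (total 0); column heights now [0 0 2 2 2 0], max=2
Drop 2: T rot0 at col 3 lands with bottom-row=2; cleared 0 line(s) (total 0); column heights now [0 0 2 3 4 3], max=4
Drop 3: O rot1 at col 4 lands with bottom-row=4; cleared 0 line(s) (total 0); column heights now [0 0 2 3 6 6], max=6
Drop 4: T rot2 at col 2 lands with bottom-row=5; cleared 0 line(s) (total 0); column heights now [0 0 7 7 7 6], max=7
Drop 5: O rot2 at col 1 lands with bottom-row=7; cleared 0 line(s) (total 0); column heights now [0 9 9 7 7 6], max=9
Drop 6: T rot1 at col 4 lands with bottom-row=7; cleared 0 line(s) (total 0); column heights now [0 9 9 7 10 9], max=10

Answer: 0 9 9 7 10 9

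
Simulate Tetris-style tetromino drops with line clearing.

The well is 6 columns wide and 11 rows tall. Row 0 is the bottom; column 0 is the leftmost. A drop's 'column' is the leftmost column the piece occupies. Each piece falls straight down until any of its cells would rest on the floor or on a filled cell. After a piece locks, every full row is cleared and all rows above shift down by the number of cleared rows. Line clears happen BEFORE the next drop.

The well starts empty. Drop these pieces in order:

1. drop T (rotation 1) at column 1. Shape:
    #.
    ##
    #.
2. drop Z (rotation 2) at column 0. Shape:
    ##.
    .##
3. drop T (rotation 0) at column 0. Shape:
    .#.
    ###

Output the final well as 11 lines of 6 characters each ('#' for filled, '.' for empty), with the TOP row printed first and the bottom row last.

Answer: ......
......
......
......
.#....
###...
##....
.##...
.#....
.##...
.#....

Derivation:
Drop 1: T rot1 at col 1 lands with bottom-row=0; cleared 0 line(s) (total 0); column heights now [0 3 2 0 0 0], max=3
Drop 2: Z rot2 at col 0 lands with bottom-row=3; cleared 0 line(s) (total 0); column heights now [5 5 4 0 0 0], max=5
Drop 3: T rot0 at col 0 lands with bottom-row=5; cleared 0 line(s) (total 0); column heights now [6 7 6 0 0 0], max=7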